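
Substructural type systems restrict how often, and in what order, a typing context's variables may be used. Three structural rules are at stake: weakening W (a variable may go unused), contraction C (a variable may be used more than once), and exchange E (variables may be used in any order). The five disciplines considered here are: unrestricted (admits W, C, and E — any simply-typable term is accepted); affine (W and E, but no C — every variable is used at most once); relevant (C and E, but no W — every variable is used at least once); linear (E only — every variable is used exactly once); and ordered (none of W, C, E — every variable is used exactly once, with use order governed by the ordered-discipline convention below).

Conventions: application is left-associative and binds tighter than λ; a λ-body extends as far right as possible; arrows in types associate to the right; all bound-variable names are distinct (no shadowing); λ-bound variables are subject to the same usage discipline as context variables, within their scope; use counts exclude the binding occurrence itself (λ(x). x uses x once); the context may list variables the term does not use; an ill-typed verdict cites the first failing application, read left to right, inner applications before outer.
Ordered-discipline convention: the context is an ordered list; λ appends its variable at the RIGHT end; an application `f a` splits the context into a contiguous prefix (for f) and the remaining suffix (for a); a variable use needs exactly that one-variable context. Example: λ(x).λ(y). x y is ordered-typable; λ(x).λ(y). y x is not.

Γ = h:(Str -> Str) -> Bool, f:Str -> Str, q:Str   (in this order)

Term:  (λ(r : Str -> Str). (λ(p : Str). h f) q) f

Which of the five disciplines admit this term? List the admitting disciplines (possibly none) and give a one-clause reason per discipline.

admitting disciplines: unrestricted
use counts: h: 1, f: 2, q: 1, r [bound]: 0, p [bound]: 0
left-to-right use order: h, f, q, f
typing: well-typed at Bool
ordered: ✗, repeated use of f ×2; unused: r, p — weakening required
linear: ✗, repeated use of f ×2; unused: r, p — weakening required
affine: ✗, repeated use of f ×2
relevant: ✗, unused: r, p — weakening required
unrestricted: ✓, type-checks (Bool) and nothing is barred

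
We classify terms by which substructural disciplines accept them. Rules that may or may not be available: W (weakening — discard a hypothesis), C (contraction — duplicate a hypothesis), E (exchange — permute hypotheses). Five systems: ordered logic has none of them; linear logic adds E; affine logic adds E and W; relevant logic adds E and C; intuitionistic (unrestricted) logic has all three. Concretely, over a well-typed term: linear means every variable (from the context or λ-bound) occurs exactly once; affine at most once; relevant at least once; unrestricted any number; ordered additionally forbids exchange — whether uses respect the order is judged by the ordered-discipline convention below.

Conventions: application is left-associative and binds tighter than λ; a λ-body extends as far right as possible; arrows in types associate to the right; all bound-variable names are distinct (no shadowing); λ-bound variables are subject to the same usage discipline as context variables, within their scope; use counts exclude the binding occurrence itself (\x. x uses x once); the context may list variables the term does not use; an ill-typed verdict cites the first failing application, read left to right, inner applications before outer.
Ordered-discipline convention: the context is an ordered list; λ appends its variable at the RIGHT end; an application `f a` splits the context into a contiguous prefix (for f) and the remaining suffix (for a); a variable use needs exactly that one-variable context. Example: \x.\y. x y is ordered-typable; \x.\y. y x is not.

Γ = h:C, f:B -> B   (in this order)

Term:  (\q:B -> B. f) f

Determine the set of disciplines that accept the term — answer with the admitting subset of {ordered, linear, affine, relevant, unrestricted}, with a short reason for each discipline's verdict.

accepted by: unrestricted
usage: h: 0×; f: 2×; q (λ-bound): 0×
use order (left to right): f, f
typing: ✓ — B -> B
ordered: ✗, repeated use of f ×2; h, q left unused
linear: ✗, repeated use of f ×2; h, q left unused
affine: ✗, repeated use of f ×2
relevant: ✗, h, q left unused
unrestricted: ✓, typability at B -> B is all that's needed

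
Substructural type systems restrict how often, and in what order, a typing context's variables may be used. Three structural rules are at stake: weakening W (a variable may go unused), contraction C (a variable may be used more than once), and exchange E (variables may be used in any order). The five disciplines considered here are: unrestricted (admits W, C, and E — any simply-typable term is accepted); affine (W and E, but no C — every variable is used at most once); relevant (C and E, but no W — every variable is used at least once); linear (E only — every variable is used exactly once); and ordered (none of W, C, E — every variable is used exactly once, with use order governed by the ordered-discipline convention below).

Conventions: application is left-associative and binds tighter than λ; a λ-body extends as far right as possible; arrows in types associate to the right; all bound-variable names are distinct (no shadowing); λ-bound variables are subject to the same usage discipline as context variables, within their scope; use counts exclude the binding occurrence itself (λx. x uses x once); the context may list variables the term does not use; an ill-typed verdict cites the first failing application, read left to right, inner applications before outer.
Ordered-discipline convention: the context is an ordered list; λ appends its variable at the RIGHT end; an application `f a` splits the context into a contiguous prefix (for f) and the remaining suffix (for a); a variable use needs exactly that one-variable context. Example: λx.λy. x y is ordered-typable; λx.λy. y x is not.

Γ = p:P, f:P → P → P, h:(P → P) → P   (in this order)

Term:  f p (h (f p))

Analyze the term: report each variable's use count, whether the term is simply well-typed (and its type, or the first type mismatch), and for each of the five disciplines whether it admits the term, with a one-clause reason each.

use counts: p: 2; f: 2; h: 1
left-to-right use order: f, p, h, f, p
typing: ✓ — P
ordered ✗ (uses contraction: p ×2, f ×2)
linear ✗ (uses contraction: p ×2, f ×2)
affine ✗ (uses contraction: p ×2, f ×2)
relevant ✓ (at least one use each (p, f, h))
unrestricted ✓ (type-checks (P) and nothing is barred)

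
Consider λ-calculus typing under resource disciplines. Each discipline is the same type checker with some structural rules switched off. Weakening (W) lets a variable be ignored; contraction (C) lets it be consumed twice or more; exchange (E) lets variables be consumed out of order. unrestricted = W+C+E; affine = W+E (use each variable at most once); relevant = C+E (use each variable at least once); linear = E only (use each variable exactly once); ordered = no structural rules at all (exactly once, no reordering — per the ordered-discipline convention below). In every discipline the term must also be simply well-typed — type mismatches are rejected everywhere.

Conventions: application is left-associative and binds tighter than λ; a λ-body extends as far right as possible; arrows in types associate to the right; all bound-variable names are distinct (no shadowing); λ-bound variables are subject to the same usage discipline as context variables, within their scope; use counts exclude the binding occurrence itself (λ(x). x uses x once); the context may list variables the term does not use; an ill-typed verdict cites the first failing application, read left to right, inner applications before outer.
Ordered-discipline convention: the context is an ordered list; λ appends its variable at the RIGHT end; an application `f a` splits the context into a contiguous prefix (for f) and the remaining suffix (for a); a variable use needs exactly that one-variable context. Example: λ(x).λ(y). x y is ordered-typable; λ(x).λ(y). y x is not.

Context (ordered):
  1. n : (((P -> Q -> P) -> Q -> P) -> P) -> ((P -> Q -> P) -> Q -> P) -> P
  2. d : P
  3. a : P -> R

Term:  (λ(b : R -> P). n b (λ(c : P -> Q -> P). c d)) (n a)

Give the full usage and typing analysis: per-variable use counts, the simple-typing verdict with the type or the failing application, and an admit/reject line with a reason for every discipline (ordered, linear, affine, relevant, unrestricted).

use counts: n: 2×; d: 1×; a: 1×; b (bound): 1×; c (bound): 1×
uses in reading order: n, b, c, d, n, a
typing: ill-typed: an argument R -> P mismatches the expected ((P -> Q -> P) -> Q -> P) -> P
ordered: ✗, the type mismatch rejects it
linear: ✗, not simply typable
affine: ✗, fails simple typing
relevant: ✗, a type mismatch blocks all five
unrestricted: ✗, the type mismatch rejects it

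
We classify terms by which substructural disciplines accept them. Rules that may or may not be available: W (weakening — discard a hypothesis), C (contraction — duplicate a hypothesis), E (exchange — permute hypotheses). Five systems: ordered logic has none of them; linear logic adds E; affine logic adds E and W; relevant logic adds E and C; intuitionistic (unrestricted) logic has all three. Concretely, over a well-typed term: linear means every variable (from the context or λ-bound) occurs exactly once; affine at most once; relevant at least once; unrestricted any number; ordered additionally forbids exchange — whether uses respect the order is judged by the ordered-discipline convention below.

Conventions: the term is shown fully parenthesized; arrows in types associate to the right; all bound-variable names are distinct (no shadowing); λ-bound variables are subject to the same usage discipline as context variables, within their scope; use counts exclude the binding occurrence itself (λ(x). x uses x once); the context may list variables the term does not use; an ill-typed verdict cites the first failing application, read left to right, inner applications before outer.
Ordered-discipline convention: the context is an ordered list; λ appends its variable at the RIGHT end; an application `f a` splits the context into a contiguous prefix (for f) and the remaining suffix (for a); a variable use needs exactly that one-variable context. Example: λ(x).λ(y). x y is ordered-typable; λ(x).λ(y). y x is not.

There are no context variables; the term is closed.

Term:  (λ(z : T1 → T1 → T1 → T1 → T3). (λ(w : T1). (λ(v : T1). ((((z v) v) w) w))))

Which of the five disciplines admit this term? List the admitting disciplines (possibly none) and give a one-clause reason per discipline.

admitting disciplines: relevant, unrestricted
use counts: z (λ-bound) ×1, w (λ-bound) ×2, v (λ-bound) ×2
order of uses: z, v, v, w, w
typing: well-typed at (T1 → T1 → T1 → T1 → T3) → T1 → T1 → T3
ordered: ✗, needs contraction — w ×2, v ×2
linear: ✗, needs contraction — w ×2, v ×2
affine: ✗, needs contraction — w ×2, v ×2
relevant: ✓, z, w, v: all used, weakening unneeded
unrestricted: ✓, well-typed at (T1 → T1 → T1 → T1 → T3) → T1 → T1 → T3; no restrictions here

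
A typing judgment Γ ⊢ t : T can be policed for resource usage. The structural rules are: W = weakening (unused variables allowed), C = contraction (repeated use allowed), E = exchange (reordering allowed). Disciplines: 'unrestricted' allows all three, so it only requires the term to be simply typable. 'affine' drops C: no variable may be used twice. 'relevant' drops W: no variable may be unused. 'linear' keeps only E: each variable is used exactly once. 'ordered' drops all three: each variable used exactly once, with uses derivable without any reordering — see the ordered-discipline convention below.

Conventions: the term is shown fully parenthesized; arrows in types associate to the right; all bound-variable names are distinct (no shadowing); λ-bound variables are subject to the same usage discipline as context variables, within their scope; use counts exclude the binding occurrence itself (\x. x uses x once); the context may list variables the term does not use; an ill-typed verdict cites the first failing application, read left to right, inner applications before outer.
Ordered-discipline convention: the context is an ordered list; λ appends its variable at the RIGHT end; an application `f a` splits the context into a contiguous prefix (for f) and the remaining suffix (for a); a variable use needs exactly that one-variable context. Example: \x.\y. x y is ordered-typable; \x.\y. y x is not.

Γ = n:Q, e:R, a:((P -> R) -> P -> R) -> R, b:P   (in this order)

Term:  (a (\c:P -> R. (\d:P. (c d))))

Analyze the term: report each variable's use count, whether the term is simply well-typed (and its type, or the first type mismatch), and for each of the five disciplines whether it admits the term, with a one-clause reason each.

counts: n=0; e=0; a=1; b=0; c (bound)=1; d (bound)=1
left-to-right use order: a, c, d
typing: well-typed — term : R
ordered: ✗ — n, e, b left unused
linear: ✗ — n, e, b left unused
affine: ✓ — none of n, e, a, b, c, d used more than once
relevant: ✗ — n, e, b left unused
unrestricted: ✓ — well-typed at R; no restrictions here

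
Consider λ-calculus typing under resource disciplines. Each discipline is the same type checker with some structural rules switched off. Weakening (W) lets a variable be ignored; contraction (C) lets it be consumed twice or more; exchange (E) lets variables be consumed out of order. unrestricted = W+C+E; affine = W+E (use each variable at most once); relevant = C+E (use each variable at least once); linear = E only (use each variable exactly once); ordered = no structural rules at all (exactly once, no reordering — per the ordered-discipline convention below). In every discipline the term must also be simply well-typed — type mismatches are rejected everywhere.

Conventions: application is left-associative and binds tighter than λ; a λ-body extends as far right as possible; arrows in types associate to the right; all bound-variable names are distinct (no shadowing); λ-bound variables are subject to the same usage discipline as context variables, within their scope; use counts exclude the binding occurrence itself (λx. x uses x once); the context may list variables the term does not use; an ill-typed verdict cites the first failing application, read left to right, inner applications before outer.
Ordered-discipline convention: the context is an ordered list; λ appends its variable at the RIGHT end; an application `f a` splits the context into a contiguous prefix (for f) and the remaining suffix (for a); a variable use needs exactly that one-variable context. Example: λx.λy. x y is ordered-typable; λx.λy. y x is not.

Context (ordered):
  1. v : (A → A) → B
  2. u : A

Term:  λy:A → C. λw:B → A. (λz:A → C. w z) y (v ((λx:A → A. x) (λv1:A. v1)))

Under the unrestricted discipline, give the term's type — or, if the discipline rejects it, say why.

not well-typed under unrestricted — not simply typable
variable uses: v: 1×, u: 0×, y [bound]: 1×, w [bound]: 1×, z [bound]: 1×, x [bound]: 1×, v1 [bound]: 1×
uses in reading order: w, z, y, v, x, v1
typing: ill-typed: a function awaiting B gets A → C
across the five disciplines: ordered ✗, linear ✗, affine ✗, relevant ✗, unrestricted ✗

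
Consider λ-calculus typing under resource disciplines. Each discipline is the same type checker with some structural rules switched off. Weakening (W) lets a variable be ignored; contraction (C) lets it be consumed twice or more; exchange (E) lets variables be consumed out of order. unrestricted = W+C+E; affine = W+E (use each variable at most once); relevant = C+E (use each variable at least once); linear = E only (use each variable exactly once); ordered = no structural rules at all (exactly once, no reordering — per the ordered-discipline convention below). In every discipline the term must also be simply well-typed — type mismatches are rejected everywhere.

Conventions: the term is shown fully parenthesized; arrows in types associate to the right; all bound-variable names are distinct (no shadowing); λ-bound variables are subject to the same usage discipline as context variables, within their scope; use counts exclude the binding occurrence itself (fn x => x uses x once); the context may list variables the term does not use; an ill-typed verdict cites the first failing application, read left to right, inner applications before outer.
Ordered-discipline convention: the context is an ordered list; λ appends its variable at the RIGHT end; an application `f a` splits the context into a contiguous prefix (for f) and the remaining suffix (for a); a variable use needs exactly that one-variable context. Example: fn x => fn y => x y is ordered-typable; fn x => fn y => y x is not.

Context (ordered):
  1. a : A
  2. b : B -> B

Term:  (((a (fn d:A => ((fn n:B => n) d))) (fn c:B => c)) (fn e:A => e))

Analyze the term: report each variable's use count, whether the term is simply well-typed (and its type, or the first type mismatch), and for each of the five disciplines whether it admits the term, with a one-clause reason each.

variable uses: a ×1, b ×0, d (λ-bound) ×1, n (λ-bound) ×1, c (λ-bound) ×1, e (λ-bound) ×1
order of uses: a, n, d, c, e
typing: ill-typed: argument of type A where B is required
ordered ✗ (the type mismatch rejects it)
linear ✗ (not simply typable)
affine ✗ (fails simple typing)
relevant ✗ (a type mismatch blocks all five)
unrestricted ✗ (the type mismatch rejects it)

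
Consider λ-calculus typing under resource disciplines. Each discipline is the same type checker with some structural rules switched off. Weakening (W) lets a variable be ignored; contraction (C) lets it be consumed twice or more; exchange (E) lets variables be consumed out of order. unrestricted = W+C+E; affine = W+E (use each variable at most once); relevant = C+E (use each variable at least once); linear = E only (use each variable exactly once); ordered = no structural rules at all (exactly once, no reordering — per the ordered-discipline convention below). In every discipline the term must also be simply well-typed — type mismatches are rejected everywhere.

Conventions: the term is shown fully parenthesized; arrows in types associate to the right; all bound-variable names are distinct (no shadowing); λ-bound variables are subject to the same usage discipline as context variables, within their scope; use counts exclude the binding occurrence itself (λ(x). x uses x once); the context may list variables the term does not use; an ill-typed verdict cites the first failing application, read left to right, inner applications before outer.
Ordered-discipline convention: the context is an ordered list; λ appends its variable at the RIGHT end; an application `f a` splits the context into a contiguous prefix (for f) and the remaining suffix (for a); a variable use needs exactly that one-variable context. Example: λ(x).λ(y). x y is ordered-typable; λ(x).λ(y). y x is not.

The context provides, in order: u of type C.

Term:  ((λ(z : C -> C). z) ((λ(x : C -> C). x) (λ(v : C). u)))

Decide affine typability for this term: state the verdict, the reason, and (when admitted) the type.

yes — at most one use each (u, z, x, v); term : C -> C
variable uses: u=1; z (bound)=1; x (bound)=1; v (bound)=0
uses in reading order: z, x, u
typing: the term checks, with type C -> C
all disciplines: ordered ✗; linear ✗; affine ✓; relevant ✗; unrestricted ✓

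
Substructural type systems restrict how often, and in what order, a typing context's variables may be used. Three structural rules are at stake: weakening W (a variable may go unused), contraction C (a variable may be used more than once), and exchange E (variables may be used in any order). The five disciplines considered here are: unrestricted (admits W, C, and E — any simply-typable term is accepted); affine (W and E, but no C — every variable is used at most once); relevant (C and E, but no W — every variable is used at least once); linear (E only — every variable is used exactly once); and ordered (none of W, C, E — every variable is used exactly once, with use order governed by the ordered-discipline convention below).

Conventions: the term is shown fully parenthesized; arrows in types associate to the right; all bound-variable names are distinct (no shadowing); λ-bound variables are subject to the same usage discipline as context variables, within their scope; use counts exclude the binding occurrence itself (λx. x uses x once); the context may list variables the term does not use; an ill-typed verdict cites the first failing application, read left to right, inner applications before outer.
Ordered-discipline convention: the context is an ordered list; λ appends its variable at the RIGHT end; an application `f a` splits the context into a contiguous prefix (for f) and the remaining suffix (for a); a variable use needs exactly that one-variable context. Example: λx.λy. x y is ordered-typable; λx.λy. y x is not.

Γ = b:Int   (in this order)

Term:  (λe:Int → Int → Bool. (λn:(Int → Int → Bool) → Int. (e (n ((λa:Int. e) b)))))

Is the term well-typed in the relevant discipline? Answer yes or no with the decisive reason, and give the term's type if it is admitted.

no — needs weakening: a unused
usage: b ×1, e (bound) ×2, n (bound) ×1, a (bound) ×0
order of uses: e, n, e, b
typing: ✓ — (Int → Int → Bool) → ((Int → Int → Bool) → Int) → Int → Bool
across the five disciplines: ordered ✗ · linear ✗ · affine ✗ · relevant ✗ · unrestricted ✓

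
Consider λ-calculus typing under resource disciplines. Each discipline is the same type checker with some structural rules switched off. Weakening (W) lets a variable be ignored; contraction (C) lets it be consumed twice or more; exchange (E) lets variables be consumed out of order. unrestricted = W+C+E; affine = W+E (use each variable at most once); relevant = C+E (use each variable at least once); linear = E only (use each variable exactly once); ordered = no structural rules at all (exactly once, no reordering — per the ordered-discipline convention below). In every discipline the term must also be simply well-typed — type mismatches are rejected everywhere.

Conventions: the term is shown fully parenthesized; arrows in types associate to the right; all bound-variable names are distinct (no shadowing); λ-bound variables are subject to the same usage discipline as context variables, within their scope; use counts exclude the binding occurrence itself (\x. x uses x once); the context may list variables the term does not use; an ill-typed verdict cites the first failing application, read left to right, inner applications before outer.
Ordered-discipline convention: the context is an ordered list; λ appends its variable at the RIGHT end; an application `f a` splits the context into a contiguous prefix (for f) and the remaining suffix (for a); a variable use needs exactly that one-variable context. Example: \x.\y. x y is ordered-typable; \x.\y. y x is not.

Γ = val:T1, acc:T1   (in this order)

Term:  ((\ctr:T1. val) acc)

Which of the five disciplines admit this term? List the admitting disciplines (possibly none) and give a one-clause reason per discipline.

admitted in: affine, unrestricted
counts: val=1, acc=1, ctr (bound)=0
order of uses: val, acc
typing: well-typed at T1
ordered ✗ (ctr left unused)
linear ✗ (ctr left unused)
affine ✓ (val, acc, ctr: no repeats, contraction unneeded)
relevant ✗ (ctr left unused)
unrestricted ✓ (well-typed at T1; no restrictions here)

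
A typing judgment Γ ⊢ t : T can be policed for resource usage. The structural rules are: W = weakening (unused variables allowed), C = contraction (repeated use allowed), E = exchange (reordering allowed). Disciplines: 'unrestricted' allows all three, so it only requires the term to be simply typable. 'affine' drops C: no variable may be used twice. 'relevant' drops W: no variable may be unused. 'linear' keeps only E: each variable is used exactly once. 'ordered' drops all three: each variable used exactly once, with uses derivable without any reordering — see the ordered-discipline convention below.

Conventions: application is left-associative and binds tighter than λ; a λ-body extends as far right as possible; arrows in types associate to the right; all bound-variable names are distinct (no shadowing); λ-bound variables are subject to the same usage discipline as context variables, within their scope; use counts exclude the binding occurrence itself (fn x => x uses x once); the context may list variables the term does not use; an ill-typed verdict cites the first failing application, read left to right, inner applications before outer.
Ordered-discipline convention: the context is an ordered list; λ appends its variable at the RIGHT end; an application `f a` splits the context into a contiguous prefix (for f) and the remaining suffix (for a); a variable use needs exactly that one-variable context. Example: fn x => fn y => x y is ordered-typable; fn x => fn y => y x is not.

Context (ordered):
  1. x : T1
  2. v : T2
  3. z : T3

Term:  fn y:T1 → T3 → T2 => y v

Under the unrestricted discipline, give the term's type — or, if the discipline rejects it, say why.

not well-typed under unrestricted — not simply typable
usage: x=0; v=1; z=0; y [bound]=1
order of uses: y, v
typing: ill-typed: an argument T2 mismatches the expected T1
per-discipline verdicts: ordered ✗, linear ✗, affine ✗, relevant ✗, unrestricted ✗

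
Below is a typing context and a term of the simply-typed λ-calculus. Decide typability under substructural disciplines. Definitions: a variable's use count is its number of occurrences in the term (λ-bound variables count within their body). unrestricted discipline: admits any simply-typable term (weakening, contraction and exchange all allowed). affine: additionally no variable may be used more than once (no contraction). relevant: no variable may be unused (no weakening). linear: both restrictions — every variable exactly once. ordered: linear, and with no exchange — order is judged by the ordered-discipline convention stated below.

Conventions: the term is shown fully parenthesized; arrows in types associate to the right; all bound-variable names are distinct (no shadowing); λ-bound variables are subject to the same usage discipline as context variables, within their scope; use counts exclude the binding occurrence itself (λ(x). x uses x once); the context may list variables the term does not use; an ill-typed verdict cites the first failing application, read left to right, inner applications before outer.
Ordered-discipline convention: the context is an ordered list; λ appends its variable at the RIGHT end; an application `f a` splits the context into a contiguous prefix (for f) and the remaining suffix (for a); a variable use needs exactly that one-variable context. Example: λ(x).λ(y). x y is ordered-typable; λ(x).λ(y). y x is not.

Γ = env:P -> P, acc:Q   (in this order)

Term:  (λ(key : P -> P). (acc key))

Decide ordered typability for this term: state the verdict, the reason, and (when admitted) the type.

no — fails simple typing
variable uses: env: 0×; acc: 1×; key [bound]: 1×
use order (left to right): acc, key
typing: ill-typed: non-arrow in function slot: Q
per-discipline verdicts: ordered ✗ | linear ✗ | affine ✗ | relevant ✗ | unrestricted ✗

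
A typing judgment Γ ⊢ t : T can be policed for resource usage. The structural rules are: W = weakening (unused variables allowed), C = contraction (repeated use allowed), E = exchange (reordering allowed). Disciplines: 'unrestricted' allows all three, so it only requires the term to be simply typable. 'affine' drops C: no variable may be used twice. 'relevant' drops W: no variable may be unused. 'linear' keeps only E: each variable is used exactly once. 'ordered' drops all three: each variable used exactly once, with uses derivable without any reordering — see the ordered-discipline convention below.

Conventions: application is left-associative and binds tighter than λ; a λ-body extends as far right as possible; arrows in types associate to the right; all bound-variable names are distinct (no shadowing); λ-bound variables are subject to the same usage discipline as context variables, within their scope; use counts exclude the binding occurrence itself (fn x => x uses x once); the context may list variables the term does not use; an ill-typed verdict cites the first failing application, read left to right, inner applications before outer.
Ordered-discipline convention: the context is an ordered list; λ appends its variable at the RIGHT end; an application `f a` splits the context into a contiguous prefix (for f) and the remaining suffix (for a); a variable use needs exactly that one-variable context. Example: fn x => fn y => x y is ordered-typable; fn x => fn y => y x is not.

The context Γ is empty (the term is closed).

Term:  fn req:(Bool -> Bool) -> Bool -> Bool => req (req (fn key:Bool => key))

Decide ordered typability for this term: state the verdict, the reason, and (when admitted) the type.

no — req ×2 used more than once (contraction)
use counts: req (λ-bound) ×2; key (λ-bound) ×1
order of uses: req, req, key
typing: ✓ — ((Bool -> Bool) -> Bool -> Bool) -> Bool -> Bool
summary: ordered ✗ · linear ✗ · affine ✗ · relevant ✓ · unrestricted ✓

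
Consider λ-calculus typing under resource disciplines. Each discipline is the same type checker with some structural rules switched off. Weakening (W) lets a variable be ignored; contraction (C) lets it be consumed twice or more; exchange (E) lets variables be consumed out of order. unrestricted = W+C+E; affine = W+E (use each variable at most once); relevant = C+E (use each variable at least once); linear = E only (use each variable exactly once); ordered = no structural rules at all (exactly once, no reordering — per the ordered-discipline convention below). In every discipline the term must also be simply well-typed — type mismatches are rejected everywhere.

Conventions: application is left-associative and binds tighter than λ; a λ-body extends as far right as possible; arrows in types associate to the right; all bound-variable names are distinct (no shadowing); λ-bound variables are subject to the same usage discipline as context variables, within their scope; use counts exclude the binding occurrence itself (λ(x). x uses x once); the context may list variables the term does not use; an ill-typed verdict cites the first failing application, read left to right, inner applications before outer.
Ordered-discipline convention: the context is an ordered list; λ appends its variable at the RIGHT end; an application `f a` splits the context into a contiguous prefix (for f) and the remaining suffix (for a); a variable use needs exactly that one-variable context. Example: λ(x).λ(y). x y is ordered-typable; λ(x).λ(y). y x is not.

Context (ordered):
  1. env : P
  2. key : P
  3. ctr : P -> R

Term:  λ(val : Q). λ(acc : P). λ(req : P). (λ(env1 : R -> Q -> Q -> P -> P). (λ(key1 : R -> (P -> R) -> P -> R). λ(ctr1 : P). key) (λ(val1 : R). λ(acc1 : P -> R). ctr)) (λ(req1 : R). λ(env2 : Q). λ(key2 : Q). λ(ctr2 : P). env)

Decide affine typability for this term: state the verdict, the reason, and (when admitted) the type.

yes — no duplicate uses among env, key, ctr, val, acc, req, env1, key1, ctr1, val1, acc1, req1, env2, key2, ctr2; term : Q -> P -> P -> P -> P
counts: env=1, key=1, ctr=1, val (λ-bound)=0, acc (λ-bound)=0, req (λ-bound)=0, env1 (λ-bound)=0, key1 (λ-bound)=0, ctr1 (λ-bound)=0, val1 (λ-bound)=0, acc1 (λ-bound)=0, req1 (λ-bound)=0, env2 (λ-bound)=0, key2 (λ-bound)=0, ctr2 (λ-bound)=0
left-to-right use order: key, ctr, env
typing: well-typed — term : Q -> P -> P -> P -> P
per-discipline verdicts: ordered ✗; linear ✗; affine ✓; relevant ✗; unrestricted ✓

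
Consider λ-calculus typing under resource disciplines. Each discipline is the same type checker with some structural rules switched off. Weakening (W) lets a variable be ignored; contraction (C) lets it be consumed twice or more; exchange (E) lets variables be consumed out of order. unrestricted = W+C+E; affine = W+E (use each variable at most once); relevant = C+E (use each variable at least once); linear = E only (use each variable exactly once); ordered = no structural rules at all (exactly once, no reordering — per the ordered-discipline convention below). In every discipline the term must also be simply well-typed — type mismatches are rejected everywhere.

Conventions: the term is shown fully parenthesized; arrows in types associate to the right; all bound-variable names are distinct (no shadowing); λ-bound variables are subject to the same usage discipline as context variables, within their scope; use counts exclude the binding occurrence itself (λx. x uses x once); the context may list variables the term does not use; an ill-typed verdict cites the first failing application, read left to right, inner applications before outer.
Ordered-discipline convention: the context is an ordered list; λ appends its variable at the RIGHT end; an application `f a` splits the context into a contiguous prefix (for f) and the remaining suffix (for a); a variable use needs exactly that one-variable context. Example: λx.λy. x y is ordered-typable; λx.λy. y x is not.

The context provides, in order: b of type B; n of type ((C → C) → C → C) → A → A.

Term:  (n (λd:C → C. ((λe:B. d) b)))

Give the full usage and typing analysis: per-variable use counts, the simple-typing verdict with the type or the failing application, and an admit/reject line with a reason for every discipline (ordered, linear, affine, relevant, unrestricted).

counts: b ×1, n ×1, d (bound) ×1, e (bound) ×0
left-to-right use order: n, d, b
typing: the term checks, with type A → A
ordered: ✗, needs weakening: e unused
linear: ✗, needs weakening: e unused
affine: ✓, none of b, n, d, e used more than once
relevant: ✗, needs weakening: e unused
unrestricted: ✓, typability at A → A is all that's needed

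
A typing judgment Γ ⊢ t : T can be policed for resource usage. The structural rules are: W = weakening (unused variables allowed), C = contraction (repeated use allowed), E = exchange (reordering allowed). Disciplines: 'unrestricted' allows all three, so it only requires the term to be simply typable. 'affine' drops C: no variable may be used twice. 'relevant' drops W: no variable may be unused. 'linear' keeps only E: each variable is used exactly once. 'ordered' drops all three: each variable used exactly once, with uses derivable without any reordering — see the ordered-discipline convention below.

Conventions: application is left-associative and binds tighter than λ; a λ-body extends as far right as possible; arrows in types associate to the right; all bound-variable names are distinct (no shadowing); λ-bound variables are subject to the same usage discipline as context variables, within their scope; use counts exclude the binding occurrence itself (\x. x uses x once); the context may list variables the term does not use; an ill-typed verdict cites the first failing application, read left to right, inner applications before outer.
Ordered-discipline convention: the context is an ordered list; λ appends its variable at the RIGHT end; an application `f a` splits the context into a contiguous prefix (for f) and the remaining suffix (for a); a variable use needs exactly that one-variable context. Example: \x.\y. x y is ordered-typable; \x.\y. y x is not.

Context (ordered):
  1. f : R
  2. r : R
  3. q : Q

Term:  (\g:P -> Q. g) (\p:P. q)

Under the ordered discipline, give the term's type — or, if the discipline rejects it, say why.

not well-typed under ordered — needs weakening: f, r, p unused
usage: f ×0; r ×0; q ×1; g (bound) ×1; p (bound) ×0
uses in reading order: g, q
typing: ✓ — P -> Q
per-discipline verdicts: ordered ✗; linear ✗; affine ✓; relevant ✗; unrestricted ✓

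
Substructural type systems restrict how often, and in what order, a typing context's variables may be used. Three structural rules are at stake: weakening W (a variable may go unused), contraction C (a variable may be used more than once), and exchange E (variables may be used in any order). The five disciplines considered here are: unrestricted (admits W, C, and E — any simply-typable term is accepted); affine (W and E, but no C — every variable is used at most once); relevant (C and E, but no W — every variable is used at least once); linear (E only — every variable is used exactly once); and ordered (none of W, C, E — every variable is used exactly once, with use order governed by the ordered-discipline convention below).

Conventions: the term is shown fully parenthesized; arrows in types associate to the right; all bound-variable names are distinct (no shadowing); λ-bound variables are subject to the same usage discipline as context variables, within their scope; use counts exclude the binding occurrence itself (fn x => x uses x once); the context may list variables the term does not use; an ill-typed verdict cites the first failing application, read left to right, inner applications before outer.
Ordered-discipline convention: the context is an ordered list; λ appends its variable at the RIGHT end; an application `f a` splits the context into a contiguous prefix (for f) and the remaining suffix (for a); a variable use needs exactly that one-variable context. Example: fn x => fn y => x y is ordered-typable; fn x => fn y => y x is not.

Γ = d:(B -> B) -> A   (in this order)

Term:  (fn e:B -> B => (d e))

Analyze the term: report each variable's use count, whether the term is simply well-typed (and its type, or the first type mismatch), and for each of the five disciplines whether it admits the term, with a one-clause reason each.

use counts: d=1; e (bound)=1
left-to-right use order: d, e
typing: the term checks, with type (B -> B) -> A
ordered: ✓ — d, e: once each, no exchange needed
linear: ✓ — exactly-once usage across d, e
affine: ✓ — at most one use each (d, e)
relevant: ✓ — every one of d, e appears
unrestricted: ✓ — type-checks ((B -> B) -> A) and nothing is barred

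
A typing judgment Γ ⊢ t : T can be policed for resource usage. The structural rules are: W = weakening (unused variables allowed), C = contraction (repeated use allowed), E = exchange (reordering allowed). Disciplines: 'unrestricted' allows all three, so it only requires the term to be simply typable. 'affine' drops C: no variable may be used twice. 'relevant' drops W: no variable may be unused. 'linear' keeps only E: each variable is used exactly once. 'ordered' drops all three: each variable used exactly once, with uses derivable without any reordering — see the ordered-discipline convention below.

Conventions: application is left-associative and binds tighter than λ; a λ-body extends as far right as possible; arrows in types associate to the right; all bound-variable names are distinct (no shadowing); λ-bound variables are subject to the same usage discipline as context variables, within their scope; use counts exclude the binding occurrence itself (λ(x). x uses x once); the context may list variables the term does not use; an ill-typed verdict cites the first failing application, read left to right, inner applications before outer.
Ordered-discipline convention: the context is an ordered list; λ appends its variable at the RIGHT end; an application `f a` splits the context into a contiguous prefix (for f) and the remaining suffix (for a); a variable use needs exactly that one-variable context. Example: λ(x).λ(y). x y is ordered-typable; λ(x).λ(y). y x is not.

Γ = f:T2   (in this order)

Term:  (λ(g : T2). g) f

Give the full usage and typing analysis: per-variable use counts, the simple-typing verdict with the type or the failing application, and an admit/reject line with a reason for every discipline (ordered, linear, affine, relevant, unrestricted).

usage: f ×1, g (bound) ×1
use order (left to right): g, f
typing: well-typed at T2
ordered: ✓ — f, g once each; derivable with no W/C/E
linear: ✓ — exactly-once usage across f, g
affine: ✓ — no duplicate uses among f, g
relevant: ✓ — none of f, g goes unused
unrestricted: ✓ — type-checks (T2) and nothing is barred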